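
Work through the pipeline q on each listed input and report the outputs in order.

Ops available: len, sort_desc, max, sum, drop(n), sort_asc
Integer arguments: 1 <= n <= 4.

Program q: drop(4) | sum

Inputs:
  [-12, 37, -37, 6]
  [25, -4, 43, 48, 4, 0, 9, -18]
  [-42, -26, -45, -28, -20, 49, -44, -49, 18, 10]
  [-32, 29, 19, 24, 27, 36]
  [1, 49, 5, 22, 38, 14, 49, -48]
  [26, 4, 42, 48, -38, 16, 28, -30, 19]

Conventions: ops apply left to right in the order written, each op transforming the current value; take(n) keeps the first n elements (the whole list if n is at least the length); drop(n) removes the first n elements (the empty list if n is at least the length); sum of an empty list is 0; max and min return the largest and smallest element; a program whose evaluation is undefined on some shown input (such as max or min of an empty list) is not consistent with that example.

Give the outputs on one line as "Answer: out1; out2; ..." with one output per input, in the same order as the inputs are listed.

Execution, op by op:
  [-12, 37, -37, 6] -> [] -> 0
  [25, -4, 43, 48, 4, 0, 9, -18] -> [4, 0, 9, -18] -> -5
  [-42, -26, -45, -28, -20, 49, -44, -49, 18, 10] -> [-20, 49, -44, -49, 18, 10] -> -36
  [-32, 29, 19, 24, 27, 36] -> [27, 36] -> 63
  [1, 49, 5, 22, 38, 14, 49, -48] -> [38, 14, 49, -48] -> 53
  [26, 4, 42, 48, -38, 16, 28, -30, 19] -> [-38, 16, 28, -30, 19] -> -5

0; -5; -36; 63; 53; -5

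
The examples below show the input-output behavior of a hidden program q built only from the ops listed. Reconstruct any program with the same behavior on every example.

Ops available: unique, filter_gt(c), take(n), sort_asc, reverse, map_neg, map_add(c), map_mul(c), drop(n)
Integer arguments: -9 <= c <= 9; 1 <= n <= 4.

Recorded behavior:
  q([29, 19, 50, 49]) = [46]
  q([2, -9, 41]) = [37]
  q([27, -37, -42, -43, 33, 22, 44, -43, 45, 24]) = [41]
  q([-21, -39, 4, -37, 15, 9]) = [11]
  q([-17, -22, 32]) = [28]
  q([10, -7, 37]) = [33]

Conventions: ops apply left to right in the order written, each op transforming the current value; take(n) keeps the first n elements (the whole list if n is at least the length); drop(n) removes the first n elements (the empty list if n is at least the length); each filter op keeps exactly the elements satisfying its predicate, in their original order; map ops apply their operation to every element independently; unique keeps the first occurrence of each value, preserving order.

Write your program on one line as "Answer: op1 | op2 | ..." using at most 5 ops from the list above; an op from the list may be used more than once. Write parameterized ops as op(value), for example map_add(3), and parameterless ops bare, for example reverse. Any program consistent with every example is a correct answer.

filter_gt(-1) | map_add(-4) | sort_asc | reverse | take(1)

Check, running the answer program on each example:
  [29, 19, 50, 49] -> [29, 19, 50, 49] -> [25, 15, 46, 45] -> [15, 25, 45, 46] -> [46, 45, 25, 15] -> [46]
  [2, -9, 41] -> [2, 41] -> [-2, 37] -> [-2, 37] -> [37, -2] -> [37]
  [27, -37, -42, -43, 33, 22, 44, -43, 45, 24] -> [27, 33, 22, 44, 45, 24] -> [23, 29, 18, 40, 41, 20] -> [18, 20, 23, 29, 40, 41] -> [41, 40, 29, 23, 20, 18] -> [41]
  [-21, -39, 4, -37, 15, 9] -> [4, 15, 9] -> [0, 11, 5] -> [0, 5, 11] -> [11, 5, 0] -> [11]
  [-17, -22, 32] -> [32] -> [28] -> [28] -> [28] -> [28]
  [10, -7, 37] -> [10, 37] -> [6, 33] -> [6, 33] -> [33, 6] -> [33]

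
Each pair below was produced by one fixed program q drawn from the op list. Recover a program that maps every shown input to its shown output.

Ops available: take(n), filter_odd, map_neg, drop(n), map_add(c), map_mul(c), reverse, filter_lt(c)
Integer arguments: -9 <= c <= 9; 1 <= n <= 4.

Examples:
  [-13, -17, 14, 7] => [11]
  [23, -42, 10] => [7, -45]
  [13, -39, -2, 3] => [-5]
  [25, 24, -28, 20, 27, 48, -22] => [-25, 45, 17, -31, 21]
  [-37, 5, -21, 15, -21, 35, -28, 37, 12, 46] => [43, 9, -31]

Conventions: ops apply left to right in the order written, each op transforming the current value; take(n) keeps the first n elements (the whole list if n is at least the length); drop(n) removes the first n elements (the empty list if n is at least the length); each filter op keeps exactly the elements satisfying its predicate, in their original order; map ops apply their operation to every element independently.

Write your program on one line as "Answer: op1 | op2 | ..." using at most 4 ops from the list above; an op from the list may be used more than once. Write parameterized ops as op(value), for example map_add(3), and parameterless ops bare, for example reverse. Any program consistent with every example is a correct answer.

reverse | map_add(-3) | filter_odd

Check, running the answer program on each example:
  [-13, -17, 14, 7] -> [7, 14, -17, -13] -> [4, 11, -20, -16] -> [11]
  [23, -42, 10] -> [10, -42, 23] -> [7, -45, 20] -> [7, -45]
  [13, -39, -2, 3] -> [3, -2, -39, 13] -> [0, -5, -42, 10] -> [-5]
  [25, 24, -28, 20, 27, 48, -22] -> [-22, 48, 27, 20, -28, 24, 25] -> [-25, 45, 24, 17, -31, 21, 22] -> [-25, 45, 17, -31, 21]
  [-37, 5, -21, 15, -21, 35, -28, 37, 12, 46] -> [46, 12, 37, -28, 35, -21, 15, -21, 5, -37] -> [43, 9, 34, -31, 32, -24, 12, -24, 2, -40] -> [43, 9, -31]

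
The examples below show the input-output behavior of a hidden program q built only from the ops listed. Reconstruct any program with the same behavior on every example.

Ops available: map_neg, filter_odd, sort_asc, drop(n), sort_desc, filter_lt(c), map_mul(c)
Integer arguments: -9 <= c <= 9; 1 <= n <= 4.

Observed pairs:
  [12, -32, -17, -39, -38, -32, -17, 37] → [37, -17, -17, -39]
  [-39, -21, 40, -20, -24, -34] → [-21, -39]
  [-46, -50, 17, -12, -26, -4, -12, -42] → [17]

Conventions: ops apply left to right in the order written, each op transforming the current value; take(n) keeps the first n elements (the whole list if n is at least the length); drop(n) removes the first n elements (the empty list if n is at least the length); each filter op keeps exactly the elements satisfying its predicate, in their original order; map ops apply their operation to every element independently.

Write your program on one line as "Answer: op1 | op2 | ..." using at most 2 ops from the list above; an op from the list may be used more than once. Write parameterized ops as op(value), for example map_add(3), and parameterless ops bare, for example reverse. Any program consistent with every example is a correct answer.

filter_odd | sort_desc

Check, running the answer program on each example:
  [12, -32, -17, -39, -38, -32, -17, 37] -> [-17, -39, -17, 37] -> [37, -17, -17, -39]
  [-39, -21, 40, -20, -24, -34] -> [-39, -21] -> [-21, -39]
  [-46, -50, 17, -12, -26, -4, -12, -42] -> [17] -> [17]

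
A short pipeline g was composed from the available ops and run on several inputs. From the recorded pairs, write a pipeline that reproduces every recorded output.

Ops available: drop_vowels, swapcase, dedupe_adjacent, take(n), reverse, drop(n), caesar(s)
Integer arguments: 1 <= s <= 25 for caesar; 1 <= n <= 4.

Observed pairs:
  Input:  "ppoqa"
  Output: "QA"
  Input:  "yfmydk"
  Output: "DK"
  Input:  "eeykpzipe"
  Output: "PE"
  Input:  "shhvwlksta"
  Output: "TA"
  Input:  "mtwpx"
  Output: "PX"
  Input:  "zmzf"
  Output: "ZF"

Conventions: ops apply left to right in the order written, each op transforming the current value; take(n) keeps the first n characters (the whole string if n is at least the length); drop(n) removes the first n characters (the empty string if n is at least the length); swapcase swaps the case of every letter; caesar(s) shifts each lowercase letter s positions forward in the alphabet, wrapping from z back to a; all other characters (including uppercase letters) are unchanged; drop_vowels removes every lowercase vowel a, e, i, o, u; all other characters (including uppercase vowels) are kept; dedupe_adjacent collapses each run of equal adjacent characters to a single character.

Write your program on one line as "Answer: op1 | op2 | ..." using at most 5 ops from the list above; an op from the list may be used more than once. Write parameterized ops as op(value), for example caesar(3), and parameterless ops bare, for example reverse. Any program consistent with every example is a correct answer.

reverse | take(2) | reverse | swapcase

Check, running the answer program on each example:
  "ppoqa" -> "aqopp" -> "aq" -> "qa" -> "QA"
  "yfmydk" -> "kdymfy" -> "kd" -> "dk" -> "DK"
  "eeykpzipe" -> "epizpkyee" -> "ep" -> "pe" -> "PE"
  "shhvwlksta" -> "atsklwvhhs" -> "at" -> "ta" -> "TA"
  "mtwpx" -> "xpwtm" -> "xp" -> "px" -> "PX"
  "zmzf" -> "fzmz" -> "fz" -> "zf" -> "ZF"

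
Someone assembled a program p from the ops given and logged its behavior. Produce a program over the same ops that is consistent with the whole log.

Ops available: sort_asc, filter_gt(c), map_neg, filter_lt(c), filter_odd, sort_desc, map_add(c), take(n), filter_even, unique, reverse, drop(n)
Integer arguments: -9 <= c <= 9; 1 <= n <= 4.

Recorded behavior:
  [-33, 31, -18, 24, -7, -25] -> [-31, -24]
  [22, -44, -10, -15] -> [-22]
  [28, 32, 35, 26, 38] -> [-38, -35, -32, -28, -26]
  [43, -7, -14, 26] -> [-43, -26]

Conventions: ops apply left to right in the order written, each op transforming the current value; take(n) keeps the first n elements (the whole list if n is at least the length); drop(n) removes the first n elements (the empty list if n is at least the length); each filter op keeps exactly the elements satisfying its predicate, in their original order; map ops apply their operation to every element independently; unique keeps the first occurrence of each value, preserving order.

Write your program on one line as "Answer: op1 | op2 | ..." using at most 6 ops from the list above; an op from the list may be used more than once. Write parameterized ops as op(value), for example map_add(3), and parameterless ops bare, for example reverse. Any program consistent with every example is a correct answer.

filter_gt(4) | sort_desc | sort_asc | map_neg | reverse

Check, running the answer program on each example:
  [-33, 31, -18, 24, -7, -25] -> [31, 24] -> [31, 24] -> [24, 31] -> [-24, -31] -> [-31, -24]
  [22, -44, -10, -15] -> [22] -> [22] -> [22] -> [-22] -> [-22]
  [28, 32, 35, 26, 38] -> [28, 32, 35, 26, 38] -> [38, 35, 32, 28, 26] -> [26, 28, 32, 35, 38] -> [-26, -28, -32, -35, -38] -> [-38, -35, -32, -28, -26]
  [43, -7, -14, 26] -> [43, 26] -> [43, 26] -> [26, 43] -> [-26, -43] -> [-43, -26]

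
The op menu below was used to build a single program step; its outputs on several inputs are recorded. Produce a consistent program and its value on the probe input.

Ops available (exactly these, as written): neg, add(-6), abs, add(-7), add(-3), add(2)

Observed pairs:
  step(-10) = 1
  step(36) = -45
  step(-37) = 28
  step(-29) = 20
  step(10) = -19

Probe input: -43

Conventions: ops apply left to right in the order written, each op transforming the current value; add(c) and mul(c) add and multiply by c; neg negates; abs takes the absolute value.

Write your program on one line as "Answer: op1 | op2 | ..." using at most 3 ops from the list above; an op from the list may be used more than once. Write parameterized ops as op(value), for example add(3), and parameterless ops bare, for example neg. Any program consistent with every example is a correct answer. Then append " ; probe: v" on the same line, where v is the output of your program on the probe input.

neg | add(-6) | add(-3) ; probe: 34

Check, running the answer program on each example:
  -10 -> 10 -> 4 -> 1
  36 -> -36 -> -42 -> -45
  -37 -> 37 -> 31 -> 28
  -29 -> 29 -> 23 -> 20
  10 -> -10 -> -16 -> -19
  probe: -43 -> 43 -> 37 -> 34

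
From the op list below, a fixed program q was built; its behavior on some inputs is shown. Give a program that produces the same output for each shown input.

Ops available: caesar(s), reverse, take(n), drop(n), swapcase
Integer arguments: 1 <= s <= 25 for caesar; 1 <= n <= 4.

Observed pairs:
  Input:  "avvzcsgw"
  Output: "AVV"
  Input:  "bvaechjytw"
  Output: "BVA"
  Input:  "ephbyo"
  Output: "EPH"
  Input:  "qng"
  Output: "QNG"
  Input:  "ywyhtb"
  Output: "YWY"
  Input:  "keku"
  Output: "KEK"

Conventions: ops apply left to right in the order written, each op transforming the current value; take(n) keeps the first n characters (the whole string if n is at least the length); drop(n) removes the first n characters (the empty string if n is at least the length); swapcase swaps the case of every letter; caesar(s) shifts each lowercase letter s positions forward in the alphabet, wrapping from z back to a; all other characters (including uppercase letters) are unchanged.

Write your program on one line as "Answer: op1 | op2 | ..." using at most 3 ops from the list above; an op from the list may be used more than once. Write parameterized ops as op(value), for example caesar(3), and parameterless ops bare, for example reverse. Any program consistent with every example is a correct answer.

take(4) | take(3) | swapcase

Check, running the answer program on each example:
  "avvzcsgw" -> "avvz" -> "avv" -> "AVV"
  "bvaechjytw" -> "bvae" -> "bva" -> "BVA"
  "ephbyo" -> "ephb" -> "eph" -> "EPH"
  "qng" -> "qng" -> "qng" -> "QNG"
  "ywyhtb" -> "ywyh" -> "ywy" -> "YWY"
  "keku" -> "keku" -> "kek" -> "KEK"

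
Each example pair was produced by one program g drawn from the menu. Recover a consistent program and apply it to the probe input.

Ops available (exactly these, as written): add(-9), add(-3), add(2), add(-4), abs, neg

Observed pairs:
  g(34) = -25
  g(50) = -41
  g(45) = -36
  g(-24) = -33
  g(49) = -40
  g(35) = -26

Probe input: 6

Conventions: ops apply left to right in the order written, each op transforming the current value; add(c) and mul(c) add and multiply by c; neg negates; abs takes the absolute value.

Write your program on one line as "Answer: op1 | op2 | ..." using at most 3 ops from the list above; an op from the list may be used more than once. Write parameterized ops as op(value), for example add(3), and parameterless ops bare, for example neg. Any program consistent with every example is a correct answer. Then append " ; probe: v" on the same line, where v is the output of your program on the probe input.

add(-9) | abs | neg ; probe: -3

Check, running the answer program on each example:
  34 -> 25 -> 25 -> -25
  50 -> 41 -> 41 -> -41
  45 -> 36 -> 36 -> -36
  -24 -> -33 -> 33 -> -33
  49 -> 40 -> 40 -> -40
  35 -> 26 -> 26 -> -26
  probe: 6 -> -3 -> 3 -> -3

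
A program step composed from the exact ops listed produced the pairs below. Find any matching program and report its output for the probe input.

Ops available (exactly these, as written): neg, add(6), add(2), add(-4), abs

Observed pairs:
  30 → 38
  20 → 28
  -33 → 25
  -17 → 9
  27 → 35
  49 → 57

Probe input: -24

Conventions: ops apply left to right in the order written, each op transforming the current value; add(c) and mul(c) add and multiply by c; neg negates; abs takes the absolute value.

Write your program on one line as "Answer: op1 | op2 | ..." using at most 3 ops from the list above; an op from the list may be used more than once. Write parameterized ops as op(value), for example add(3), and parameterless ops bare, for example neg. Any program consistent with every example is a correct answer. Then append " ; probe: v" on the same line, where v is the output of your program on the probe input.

add(6) | add(2) | abs ; probe: 16

Check, running the answer program on each example:
  30 -> 36 -> 38 -> 38
  20 -> 26 -> 28 -> 28
  -33 -> -27 -> -25 -> 25
  -17 -> -11 -> -9 -> 9
  27 -> 33 -> 35 -> 35
  49 -> 55 -> 57 -> 57
  probe: -24 -> -18 -> -16 -> 16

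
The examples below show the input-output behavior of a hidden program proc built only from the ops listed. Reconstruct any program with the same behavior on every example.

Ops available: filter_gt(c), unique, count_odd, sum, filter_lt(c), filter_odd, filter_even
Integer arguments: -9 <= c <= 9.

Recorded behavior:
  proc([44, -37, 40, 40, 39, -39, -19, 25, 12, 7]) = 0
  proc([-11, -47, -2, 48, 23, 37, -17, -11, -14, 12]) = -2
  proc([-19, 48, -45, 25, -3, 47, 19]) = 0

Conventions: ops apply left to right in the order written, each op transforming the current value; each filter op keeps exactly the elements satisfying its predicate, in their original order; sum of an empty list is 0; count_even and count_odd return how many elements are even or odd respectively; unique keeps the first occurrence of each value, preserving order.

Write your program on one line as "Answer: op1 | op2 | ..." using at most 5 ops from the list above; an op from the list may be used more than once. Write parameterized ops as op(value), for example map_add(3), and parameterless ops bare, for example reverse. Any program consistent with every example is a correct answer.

filter_gt(-9) | filter_lt(7) | filter_even | sum

Check, running the answer program on each example:
  [44, -37, 40, 40, 39, -39, -19, 25, 12, 7] -> [44, 40, 40, 39, 25, 12, 7] -> [] -> [] -> 0
  [-11, -47, -2, 48, 23, 37, -17, -11, -14, 12] -> [-2, 48, 23, 37, 12] -> [-2] -> [-2] -> -2
  [-19, 48, -45, 25, -3, 47, 19] -> [48, 25, -3, 47, 19] -> [-3] -> [] -> 0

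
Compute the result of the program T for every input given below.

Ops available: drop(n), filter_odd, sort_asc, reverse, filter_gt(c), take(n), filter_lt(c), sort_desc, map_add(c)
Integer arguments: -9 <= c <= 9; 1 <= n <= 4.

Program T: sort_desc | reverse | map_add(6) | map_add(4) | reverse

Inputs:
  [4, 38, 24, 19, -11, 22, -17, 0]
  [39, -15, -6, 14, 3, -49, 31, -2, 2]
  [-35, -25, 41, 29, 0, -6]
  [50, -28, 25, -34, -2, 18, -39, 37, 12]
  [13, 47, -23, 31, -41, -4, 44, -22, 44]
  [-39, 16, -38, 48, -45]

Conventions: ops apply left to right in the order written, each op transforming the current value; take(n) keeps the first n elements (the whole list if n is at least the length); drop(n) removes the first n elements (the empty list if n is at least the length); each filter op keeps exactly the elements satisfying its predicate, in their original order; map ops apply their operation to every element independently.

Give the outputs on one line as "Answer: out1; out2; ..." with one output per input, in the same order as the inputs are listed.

[48, 34, 32, 29, 14, 10, -1, -7]; [49, 41, 24, 13, 12, 8, 4, -5, -39]; [51, 39, 10, 4, -15, -25]; [60, 47, 35, 28, 22, 8, -18, -24, -29]; [57, 54, 54, 41, 23, 6, -12, -13, -31]; [58, 26, -28, -29, -35]

Execution, op by op:
  [4, 38, 24, 19, -11, 22, -17, 0] -> [38, 24, 22, 19, 4, 0, -11, -17] -> [-17, -11, 0, 4, 19, 22, 24, 38] -> [-11, -5, 6, 10, 25, 28, 30, 44] -> [-7, -1, 10, 14, 29, 32, 34, 48] -> [48, 34, 32, 29, 14, 10, -1, -7]
  [39, -15, -6, 14, 3, -49, 31, -2, 2] -> [39, 31, 14, 3, 2, -2, -6, -15, -49] -> [-49, -15, -6, -2, 2, 3, 14, 31, 39] -> [-43, -9, 0, 4, 8, 9, 20, 37, 45] -> [-39, -5, 4, 8, 12, 13, 24, 41, 49] -> [49, 41, 24, 13, 12, 8, 4, -5, -39]
  [-35, -25, 41, 29, 0, -6] -> [41, 29, 0, -6, -25, -35] -> [-35, -25, -6, 0, 29, 41] -> [-29, -19, 0, 6, 35, 47] -> [-25, -15, 4, 10, 39, 51] -> [51, 39, 10, 4, -15, -25]
  [50, -28, 25, -34, -2, 18, -39, 37, 12] -> [50, 37, 25, 18, 12, -2, -28, -34, -39] -> [-39, -34, -28, -2, 12, 18, 25, 37, 50] -> [-33, -28, -22, 4, 18, 24, 31, 43, 56] -> [-29, -24, -18, 8, 22, 28, 35, 47, 60] -> [60, 47, 35, 28, 22, 8, -18, -24, -29]
  [13, 47, -23, 31, -41, -4, 44, -22, 44] -> [47, 44, 44, 31, 13, -4, -22, -23, -41] -> [-41, -23, -22, -4, 13, 31, 44, 44, 47] -> [-35, -17, -16, 2, 19, 37, 50, 50, 53] -> [-31, -13, -12, 6, 23, 41, 54, 54, 57] -> [57, 54, 54, 41, 23, 6, -12, -13, -31]
  [-39, 16, -38, 48, -45] -> [48, 16, -38, -39, -45] -> [-45, -39, -38, 16, 48] -> [-39, -33, -32, 22, 54] -> [-35, -29, -28, 26, 58] -> [58, 26, -28, -29, -35]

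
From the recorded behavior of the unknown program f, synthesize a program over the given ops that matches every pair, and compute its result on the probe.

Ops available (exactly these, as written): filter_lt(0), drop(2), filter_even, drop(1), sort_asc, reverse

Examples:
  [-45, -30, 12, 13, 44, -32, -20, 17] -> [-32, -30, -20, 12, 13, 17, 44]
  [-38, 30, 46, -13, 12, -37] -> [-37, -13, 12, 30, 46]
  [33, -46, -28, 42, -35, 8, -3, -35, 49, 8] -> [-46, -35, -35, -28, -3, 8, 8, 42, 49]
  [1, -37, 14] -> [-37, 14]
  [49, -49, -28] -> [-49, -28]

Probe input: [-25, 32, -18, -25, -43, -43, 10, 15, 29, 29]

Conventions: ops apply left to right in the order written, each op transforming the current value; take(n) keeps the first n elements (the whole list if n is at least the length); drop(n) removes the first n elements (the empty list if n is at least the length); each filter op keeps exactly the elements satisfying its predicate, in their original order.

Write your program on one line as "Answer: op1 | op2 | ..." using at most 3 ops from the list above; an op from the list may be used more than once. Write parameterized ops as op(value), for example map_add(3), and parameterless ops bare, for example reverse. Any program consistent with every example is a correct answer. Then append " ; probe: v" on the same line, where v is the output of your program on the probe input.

drop(1) | sort_asc ; probe: [-43, -43, -25, -18, 10, 15, 29, 29, 32]

Check, running the answer program on each example:
  [-45, -30, 12, 13, 44, -32, -20, 17] -> [-30, 12, 13, 44, -32, -20, 17] -> [-32, -30, -20, 12, 13, 17, 44]
  [-38, 30, 46, -13, 12, -37] -> [30, 46, -13, 12, -37] -> [-37, -13, 12, 30, 46]
  [33, -46, -28, 42, -35, 8, -3, -35, 49, 8] -> [-46, -28, 42, -35, 8, -3, -35, 49, 8] -> [-46, -35, -35, -28, -3, 8, 8, 42, 49]
  [1, -37, 14] -> [-37, 14] -> [-37, 14]
  [49, -49, -28] -> [-49, -28] -> [-49, -28]
  probe: [-25, 32, -18, -25, -43, -43, 10, 15, 29, 29] -> [32, -18, -25, -43, -43, 10, 15, 29, 29] -> [-43, -43, -25, -18, 10, 15, 29, 29, 32]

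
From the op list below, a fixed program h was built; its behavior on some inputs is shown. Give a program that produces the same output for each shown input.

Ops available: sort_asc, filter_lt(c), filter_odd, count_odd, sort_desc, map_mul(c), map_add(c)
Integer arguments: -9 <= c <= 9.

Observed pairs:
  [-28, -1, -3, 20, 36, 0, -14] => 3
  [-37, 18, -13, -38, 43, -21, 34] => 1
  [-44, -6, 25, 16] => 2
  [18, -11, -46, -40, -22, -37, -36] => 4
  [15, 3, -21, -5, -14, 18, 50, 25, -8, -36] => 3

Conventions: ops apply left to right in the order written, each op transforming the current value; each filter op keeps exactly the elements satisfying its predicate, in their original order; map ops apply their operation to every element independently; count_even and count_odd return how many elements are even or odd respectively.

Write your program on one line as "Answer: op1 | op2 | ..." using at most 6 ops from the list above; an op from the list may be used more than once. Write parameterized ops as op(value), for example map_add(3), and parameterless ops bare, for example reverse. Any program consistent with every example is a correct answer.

map_mul(9) | sort_asc | filter_lt(3) | map_add(5) | count_odd

Check, running the answer program on each example:
  [-28, -1, -3, 20, 36, 0, -14] -> [-252, -9, -27, 180, 324, 0, -126] -> [-252, -126, -27, -9, 0, 180, 324] -> [-252, -126, -27, -9, 0] -> [-247, -121, -22, -4, 5] -> 3
  [-37, 18, -13, -38, 43, -21, 34] -> [-333, 162, -117, -342, 387, -189, 306] -> [-342, -333, -189, -117, 162, 306, 387] -> [-342, -333, -189, -117] -> [-337, -328, -184, -112] -> 1
  [-44, -6, 25, 16] -> [-396, -54, 225, 144] -> [-396, -54, 144, 225] -> [-396, -54] -> [-391, -49] -> 2
  [18, -11, -46, -40, -22, -37, -36] -> [162, -99, -414, -360, -198, -333, -324] -> [-414, -360, -333, -324, -198, -99, 162] -> [-414, -360, -333, -324, -198, -99] -> [-409, -355, -328, -319, -193, -94] -> 4
  [15, 3, -21, -5, -14, 18, 50, 25, -8, -36] -> [135, 27, -189, -45, -126, 162, 450, 225, -72, -324] -> [-324, -189, -126, -72, -45, 27, 135, 162, 225, 450] -> [-324, -189, -126, -72, -45] -> [-319, -184, -121, -67, -40] -> 3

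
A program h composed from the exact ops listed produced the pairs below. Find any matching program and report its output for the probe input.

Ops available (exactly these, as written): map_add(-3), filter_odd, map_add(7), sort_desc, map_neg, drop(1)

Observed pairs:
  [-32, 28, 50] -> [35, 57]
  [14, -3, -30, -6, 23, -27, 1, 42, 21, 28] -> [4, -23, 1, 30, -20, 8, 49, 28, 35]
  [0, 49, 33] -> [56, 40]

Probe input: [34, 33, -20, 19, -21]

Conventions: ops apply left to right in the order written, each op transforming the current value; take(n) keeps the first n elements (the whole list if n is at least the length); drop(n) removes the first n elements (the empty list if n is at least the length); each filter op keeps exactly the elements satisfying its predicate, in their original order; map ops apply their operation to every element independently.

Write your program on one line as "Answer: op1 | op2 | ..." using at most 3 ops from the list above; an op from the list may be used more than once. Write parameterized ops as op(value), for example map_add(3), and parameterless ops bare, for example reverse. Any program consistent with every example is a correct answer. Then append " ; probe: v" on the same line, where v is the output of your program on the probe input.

drop(1) | map_add(7) ; probe: [40, -13, 26, -14]

Check, running the answer program on each example:
  [-32, 28, 50] -> [28, 50] -> [35, 57]
  [14, -3, -30, -6, 23, -27, 1, 42, 21, 28] -> [-3, -30, -6, 23, -27, 1, 42, 21, 28] -> [4, -23, 1, 30, -20, 8, 49, 28, 35]
  [0, 49, 33] -> [49, 33] -> [56, 40]
  probe: [34, 33, -20, 19, -21] -> [33, -20, 19, -21] -> [40, -13, 26, -14]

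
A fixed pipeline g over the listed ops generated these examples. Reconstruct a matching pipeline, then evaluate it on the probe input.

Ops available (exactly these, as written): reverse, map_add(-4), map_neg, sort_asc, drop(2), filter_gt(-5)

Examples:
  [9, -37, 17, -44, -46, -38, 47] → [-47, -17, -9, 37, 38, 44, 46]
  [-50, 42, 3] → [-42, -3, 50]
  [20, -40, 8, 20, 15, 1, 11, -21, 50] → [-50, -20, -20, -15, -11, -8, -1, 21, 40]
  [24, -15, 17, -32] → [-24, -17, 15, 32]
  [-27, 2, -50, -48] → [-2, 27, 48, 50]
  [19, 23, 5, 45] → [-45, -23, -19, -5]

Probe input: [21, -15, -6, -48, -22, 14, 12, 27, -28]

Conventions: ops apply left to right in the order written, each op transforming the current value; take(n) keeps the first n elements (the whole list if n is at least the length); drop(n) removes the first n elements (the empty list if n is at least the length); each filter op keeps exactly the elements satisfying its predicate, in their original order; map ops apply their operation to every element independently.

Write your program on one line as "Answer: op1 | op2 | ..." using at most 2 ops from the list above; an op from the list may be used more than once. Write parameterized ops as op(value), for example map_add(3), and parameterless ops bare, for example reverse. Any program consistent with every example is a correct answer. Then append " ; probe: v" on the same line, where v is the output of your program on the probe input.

map_neg | sort_asc ; probe: [-27, -21, -14, -12, 6, 15, 22, 28, 48]

Check, running the answer program on each example:
  [9, -37, 17, -44, -46, -38, 47] -> [-9, 37, -17, 44, 46, 38, -47] -> [-47, -17, -9, 37, 38, 44, 46]
  [-50, 42, 3] -> [50, -42, -3] -> [-42, -3, 50]
  [20, -40, 8, 20, 15, 1, 11, -21, 50] -> [-20, 40, -8, -20, -15, -1, -11, 21, -50] -> [-50, -20, -20, -15, -11, -8, -1, 21, 40]
  [24, -15, 17, -32] -> [-24, 15, -17, 32] -> [-24, -17, 15, 32]
  [-27, 2, -50, -48] -> [27, -2, 50, 48] -> [-2, 27, 48, 50]
  [19, 23, 5, 45] -> [-19, -23, -5, -45] -> [-45, -23, -19, -5]
  probe: [21, -15, -6, -48, -22, 14, 12, 27, -28] -> [-21, 15, 6, 48, 22, -14, -12, -27, 28] -> [-27, -21, -14, -12, 6, 15, 22, 28, 48]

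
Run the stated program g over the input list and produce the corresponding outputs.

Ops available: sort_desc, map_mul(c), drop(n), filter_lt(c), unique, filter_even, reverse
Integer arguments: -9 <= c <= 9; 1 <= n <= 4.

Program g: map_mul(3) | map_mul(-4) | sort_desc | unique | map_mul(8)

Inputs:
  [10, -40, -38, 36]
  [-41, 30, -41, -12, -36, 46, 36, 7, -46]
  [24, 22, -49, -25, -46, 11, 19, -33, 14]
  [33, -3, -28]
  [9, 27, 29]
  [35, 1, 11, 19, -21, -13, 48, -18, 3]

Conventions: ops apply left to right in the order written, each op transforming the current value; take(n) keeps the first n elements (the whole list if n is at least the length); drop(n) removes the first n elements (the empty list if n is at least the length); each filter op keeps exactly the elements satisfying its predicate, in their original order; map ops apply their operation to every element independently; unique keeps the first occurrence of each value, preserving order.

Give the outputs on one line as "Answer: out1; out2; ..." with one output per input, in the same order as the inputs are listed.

[3840, 3648, -960, -3456]; [4416, 3936, 3456, 1152, -672, -2880, -3456, -4416]; [4704, 4416, 3168, 2400, -1056, -1344, -1824, -2112, -2304]; [2688, 288, -3168]; [-864, -2592, -2784]; [2016, 1728, 1248, -96, -288, -1056, -1824, -3360, -4608]

Execution, op by op:
  [10, -40, -38, 36] -> [30, -120, -114, 108] -> [-120, 480, 456, -432] -> [480, 456, -120, -432] -> [480, 456, -120, -432] -> [3840, 3648, -960, -3456]
  [-41, 30, -41, -12, -36, 46, 36, 7, -46] -> [-123, 90, -123, -36, -108, 138, 108, 21, -138] -> [492, -360, 492, 144, 432, -552, -432, -84, 552] -> [552, 492, 492, 432, 144, -84, -360, -432, -552] -> [552, 492, 432, 144, -84, -360, -432, -552] -> [4416, 3936, 3456, 1152, -672, -2880, -3456, -4416]
  [24, 22, -49, -25, -46, 11, 19, -33, 14] -> [72, 66, -147, -75, -138, 33, 57, -99, 42] -> [-288, -264, 588, 300, 552, -132, -228, 396, -168] -> [588, 552, 396, 300, -132, -168, -228, -264, -288] -> [588, 552, 396, 300, -132, -168, -228, -264, -288] -> [4704, 4416, 3168, 2400, -1056, -1344, -1824, -2112, -2304]
  [33, -3, -28] -> [99, -9, -84] -> [-396, 36, 336] -> [336, 36, -396] -> [336, 36, -396] -> [2688, 288, -3168]
  [9, 27, 29] -> [27, 81, 87] -> [-108, -324, -348] -> [-108, -324, -348] -> [-108, -324, -348] -> [-864, -2592, -2784]
  [35, 1, 11, 19, -21, -13, 48, -18, 3] -> [105, 3, 33, 57, -63, -39, 144, -54, 9] -> [-420, -12, -132, -228, 252, 156, -576, 216, -36] -> [252, 216, 156, -12, -36, -132, -228, -420, -576] -> [252, 216, 156, -12, -36, -132, -228, -420, -576] -> [2016, 1728, 1248, -96, -288, -1056, -1824, -3360, -4608]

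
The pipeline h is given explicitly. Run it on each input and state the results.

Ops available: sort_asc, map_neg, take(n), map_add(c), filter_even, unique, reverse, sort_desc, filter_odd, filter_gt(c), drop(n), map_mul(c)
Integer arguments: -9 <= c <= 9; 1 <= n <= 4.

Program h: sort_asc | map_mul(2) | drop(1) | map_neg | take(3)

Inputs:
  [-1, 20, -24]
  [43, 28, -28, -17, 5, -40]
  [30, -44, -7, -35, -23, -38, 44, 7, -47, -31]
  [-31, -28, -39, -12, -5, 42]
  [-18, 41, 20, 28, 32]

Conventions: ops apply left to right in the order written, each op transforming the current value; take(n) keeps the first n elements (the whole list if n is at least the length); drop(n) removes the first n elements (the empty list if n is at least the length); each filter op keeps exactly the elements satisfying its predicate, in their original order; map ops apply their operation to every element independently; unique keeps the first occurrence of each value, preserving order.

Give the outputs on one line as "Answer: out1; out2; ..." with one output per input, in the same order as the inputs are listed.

Execution, op by op:
  [-1, 20, -24] -> [-24, -1, 20] -> [-48, -2, 40] -> [-2, 40] -> [2, -40] -> [2, -40]
  [43, 28, -28, -17, 5, -40] -> [-40, -28, -17, 5, 28, 43] -> [-80, -56, -34, 10, 56, 86] -> [-56, -34, 10, 56, 86] -> [56, 34, -10, -56, -86] -> [56, 34, -10]
  [30, -44, -7, -35, -23, -38, 44, 7, -47, -31] -> [-47, -44, -38, -35, -31, -23, -7, 7, 30, 44] -> [-94, -88, -76, -70, -62, -46, -14, 14, 60, 88] -> [-88, -76, -70, -62, -46, -14, 14, 60, 88] -> [88, 76, 70, 62, 46, 14, -14, -60, -88] -> [88, 76, 70]
  [-31, -28, -39, -12, -5, 42] -> [-39, -31, -28, -12, -5, 42] -> [-78, -62, -56, -24, -10, 84] -> [-62, -56, -24, -10, 84] -> [62, 56, 24, 10, -84] -> [62, 56, 24]
  [-18, 41, 20, 28, 32] -> [-18, 20, 28, 32, 41] -> [-36, 40, 56, 64, 82] -> [40, 56, 64, 82] -> [-40, -56, -64, -82] -> [-40, -56, -64]

[2, -40]; [56, 34, -10]; [88, 76, 70]; [62, 56, 24]; [-40, -56, -64]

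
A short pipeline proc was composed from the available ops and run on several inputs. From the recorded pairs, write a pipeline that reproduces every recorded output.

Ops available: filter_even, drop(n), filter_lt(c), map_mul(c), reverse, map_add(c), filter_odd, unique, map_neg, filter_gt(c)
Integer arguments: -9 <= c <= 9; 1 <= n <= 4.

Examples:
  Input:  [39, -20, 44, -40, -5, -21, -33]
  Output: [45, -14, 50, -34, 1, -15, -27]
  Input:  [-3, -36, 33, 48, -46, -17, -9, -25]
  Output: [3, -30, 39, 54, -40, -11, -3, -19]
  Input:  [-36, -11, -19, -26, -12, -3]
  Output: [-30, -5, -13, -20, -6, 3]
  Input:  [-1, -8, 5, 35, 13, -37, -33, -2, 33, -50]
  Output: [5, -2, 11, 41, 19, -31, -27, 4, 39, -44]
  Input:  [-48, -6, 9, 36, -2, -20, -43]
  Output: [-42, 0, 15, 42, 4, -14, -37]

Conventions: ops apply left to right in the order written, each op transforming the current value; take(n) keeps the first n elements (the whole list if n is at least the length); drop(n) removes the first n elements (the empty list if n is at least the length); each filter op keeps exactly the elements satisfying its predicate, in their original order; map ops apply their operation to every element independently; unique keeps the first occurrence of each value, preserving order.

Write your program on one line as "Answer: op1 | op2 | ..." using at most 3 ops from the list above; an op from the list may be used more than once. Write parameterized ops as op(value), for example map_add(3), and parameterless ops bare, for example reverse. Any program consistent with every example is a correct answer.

map_add(-1) | map_add(7)

Check, running the answer program on each example:
  [39, -20, 44, -40, -5, -21, -33] -> [38, -21, 43, -41, -6, -22, -34] -> [45, -14, 50, -34, 1, -15, -27]
  [-3, -36, 33, 48, -46, -17, -9, -25] -> [-4, -37, 32, 47, -47, -18, -10, -26] -> [3, -30, 39, 54, -40, -11, -3, -19]
  [-36, -11, -19, -26, -12, -3] -> [-37, -12, -20, -27, -13, -4] -> [-30, -5, -13, -20, -6, 3]
  [-1, -8, 5, 35, 13, -37, -33, -2, 33, -50] -> [-2, -9, 4, 34, 12, -38, -34, -3, 32, -51] -> [5, -2, 11, 41, 19, -31, -27, 4, 39, -44]
  [-48, -6, 9, 36, -2, -20, -43] -> [-49, -7, 8, 35, -3, -21, -44] -> [-42, 0, 15, 42, 4, -14, -37]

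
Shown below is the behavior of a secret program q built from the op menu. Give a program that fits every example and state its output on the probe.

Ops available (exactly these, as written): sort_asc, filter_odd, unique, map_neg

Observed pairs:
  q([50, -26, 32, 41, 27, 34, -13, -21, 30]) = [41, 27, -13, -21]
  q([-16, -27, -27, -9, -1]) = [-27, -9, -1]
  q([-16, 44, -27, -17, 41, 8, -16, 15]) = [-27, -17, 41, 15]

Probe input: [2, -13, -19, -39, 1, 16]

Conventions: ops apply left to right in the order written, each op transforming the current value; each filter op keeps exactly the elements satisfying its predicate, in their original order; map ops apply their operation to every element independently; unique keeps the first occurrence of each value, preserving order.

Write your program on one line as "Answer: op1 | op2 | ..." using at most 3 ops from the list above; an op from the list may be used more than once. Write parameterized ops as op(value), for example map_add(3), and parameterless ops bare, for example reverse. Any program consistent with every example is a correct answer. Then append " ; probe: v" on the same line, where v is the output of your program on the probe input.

unique | filter_odd ; probe: [-13, -19, -39, 1]

Check, running the answer program on each example:
  [50, -26, 32, 41, 27, 34, -13, -21, 30] -> [50, -26, 32, 41, 27, 34, -13, -21, 30] -> [41, 27, -13, -21]
  [-16, -27, -27, -9, -1] -> [-16, -27, -9, -1] -> [-27, -9, -1]
  [-16, 44, -27, -17, 41, 8, -16, 15] -> [-16, 44, -27, -17, 41, 8, 15] -> [-27, -17, 41, 15]
  probe: [2, -13, -19, -39, 1, 16] -> [2, -13, -19, -39, 1, 16] -> [-13, -19, -39, 1]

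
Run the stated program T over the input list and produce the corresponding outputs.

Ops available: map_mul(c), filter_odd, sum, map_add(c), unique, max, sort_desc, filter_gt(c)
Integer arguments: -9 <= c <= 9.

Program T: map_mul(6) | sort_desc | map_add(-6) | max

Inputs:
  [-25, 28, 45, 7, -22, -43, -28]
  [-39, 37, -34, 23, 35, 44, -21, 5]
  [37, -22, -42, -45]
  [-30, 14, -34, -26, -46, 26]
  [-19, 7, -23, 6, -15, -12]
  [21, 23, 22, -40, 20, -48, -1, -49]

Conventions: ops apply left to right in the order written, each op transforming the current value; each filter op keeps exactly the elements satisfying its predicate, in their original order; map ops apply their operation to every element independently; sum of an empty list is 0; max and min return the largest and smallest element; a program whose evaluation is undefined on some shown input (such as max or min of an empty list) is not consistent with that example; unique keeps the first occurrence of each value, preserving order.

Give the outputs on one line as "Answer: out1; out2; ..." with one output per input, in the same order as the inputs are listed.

Execution, op by op:
  [-25, 28, 45, 7, -22, -43, -28] -> [-150, 168, 270, 42, -132, -258, -168] -> [270, 168, 42, -132, -150, -168, -258] -> [264, 162, 36, -138, -156, -174, -264] -> 264
  [-39, 37, -34, 23, 35, 44, -21, 5] -> [-234, 222, -204, 138, 210, 264, -126, 30] -> [264, 222, 210, 138, 30, -126, -204, -234] -> [258, 216, 204, 132, 24, -132, -210, -240] -> 258
  [37, -22, -42, -45] -> [222, -132, -252, -270] -> [222, -132, -252, -270] -> [216, -138, -258, -276] -> 216
  [-30, 14, -34, -26, -46, 26] -> [-180, 84, -204, -156, -276, 156] -> [156, 84, -156, -180, -204, -276] -> [150, 78, -162, -186, -210, -282] -> 150
  [-19, 7, -23, 6, -15, -12] -> [-114, 42, -138, 36, -90, -72] -> [42, 36, -72, -90, -114, -138] -> [36, 30, -78, -96, -120, -144] -> 36
  [21, 23, 22, -40, 20, -48, -1, -49] -> [126, 138, 132, -240, 120, -288, -6, -294] -> [138, 132, 126, 120, -6, -240, -288, -294] -> [132, 126, 120, 114, -12, -246, -294, -300] -> 132

264; 258; 216; 150; 36; 132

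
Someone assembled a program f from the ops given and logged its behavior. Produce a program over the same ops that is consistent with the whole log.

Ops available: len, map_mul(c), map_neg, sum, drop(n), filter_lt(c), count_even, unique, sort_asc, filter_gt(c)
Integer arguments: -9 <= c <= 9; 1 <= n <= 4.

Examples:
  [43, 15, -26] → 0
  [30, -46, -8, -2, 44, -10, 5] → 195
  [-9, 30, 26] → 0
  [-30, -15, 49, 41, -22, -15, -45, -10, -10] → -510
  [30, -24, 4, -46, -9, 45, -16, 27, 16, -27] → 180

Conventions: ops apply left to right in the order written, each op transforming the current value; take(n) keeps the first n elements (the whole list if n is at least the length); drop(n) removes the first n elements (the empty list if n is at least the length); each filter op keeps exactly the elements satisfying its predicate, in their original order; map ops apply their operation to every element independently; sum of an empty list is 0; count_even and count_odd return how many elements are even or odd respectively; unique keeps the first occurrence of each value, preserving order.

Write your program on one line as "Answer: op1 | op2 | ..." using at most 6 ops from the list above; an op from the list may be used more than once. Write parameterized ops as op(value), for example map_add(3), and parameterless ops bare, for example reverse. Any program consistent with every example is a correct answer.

map_neg | map_mul(5) | map_neg | drop(4) | sum

Check, running the answer program on each example:
  [43, 15, -26] -> [-43, -15, 26] -> [-215, -75, 130] -> [215, 75, -130] -> [] -> 0
  [30, -46, -8, -2, 44, -10, 5] -> [-30, 46, 8, 2, -44, 10, -5] -> [-150, 230, 40, 10, -220, 50, -25] -> [150, -230, -40, -10, 220, -50, 25] -> [220, -50, 25] -> 195
  [-9, 30, 26] -> [9, -30, -26] -> [45, -150, -130] -> [-45, 150, 130] -> [] -> 0
  [-30, -15, 49, 41, -22, -15, -45, -10, -10] -> [30, 15, -49, -41, 22, 15, 45, 10, 10] -> [150, 75, -245, -205, 110, 75, 225, 50, 50] -> [-150, -75, 245, 205, -110, -75, -225, -50, -50] -> [-110, -75, -225, -50, -50] -> -510
  [30, -24, 4, -46, -9, 45, -16, 27, 16, -27] -> [-30, 24, -4, 46, 9, -45, 16, -27, -16, 27] -> [-150, 120, -20, 230, 45, -225, 80, -135, -80, 135] -> [150, -120, 20, -230, -45, 225, -80, 135, 80, -135] -> [-45, 225, -80, 135, 80, -135] -> 180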